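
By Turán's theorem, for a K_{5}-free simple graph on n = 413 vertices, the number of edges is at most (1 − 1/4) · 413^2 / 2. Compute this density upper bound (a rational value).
Turán density bound = (3/4) · 413^2/2 = 511707/8 ≈ 63963.375

Turán's theorem: ex(n, K_{r+1}) is achieved by the complete r-partite Turán graph T(n, r) with parts as balanced as possible, and is at most (1 − 1/r) · n^2/2. For r = 4, n = 413: the density bound is (3/4) · 170569/2 = 511707/8 ≈ 63963.375. The integer-valued extremum is e(T(413, 4)) = 63963, which is strictly less than the density bound 511707/8 since 4 ∤ 413 (the parts of T(413, 4) cannot all be equal).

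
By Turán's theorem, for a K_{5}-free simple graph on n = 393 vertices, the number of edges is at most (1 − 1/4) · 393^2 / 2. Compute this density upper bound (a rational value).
Turán density bound = (3/4) · 393^2/2 = 463347/8 ≈ 57918.375

Turán's theorem: ex(n, K_{r+1}) is achieved by the complete r-partite Turán graph T(n, r) with parts as balanced as possible, and is at most (1 − 1/r) · n^2/2. For r = 4, n = 393: the density bound is (3/4) · 154449/2 = 463347/8 ≈ 57918.375. The integer-valued extremum is e(T(393, 4)) = 57918, which is strictly less than the density bound 463347/8 since 4 ∤ 393 (the parts of T(393, 4) cannot all be equal).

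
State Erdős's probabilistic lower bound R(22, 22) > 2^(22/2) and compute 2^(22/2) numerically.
2^(22/2) = 2048; so R(22, 22) > 2048

Colour each edge of K_n uniformly at random with red/blue. The expected number of monochromatic K_22 is C(n, 22) · 2 · 2^(−C(22,2)). If C(n, 22) · 2^(1 − C(22,2)) < 1, then with positive probability no monochromatic K_22 exists, so R(22, 22) > n. The standard estimate C(n, 22) ≤ n^22/22! shows this inequality holds whenever n ≤ 2^(22/2) (since 22! · 2^(C(22,2) − 1) > 2^(22^2/2) ≥ n^22). Hence R(22, 22) > 2^(22/2) = 2048.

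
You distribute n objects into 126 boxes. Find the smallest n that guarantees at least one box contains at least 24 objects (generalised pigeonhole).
n = (24 − 1)·126 + 1 = 2899

By the generalised pigeonhole principle, to guarantee some box contains ≥ r objects we need more than (r − 1) · k objects total. Threshold: n = (r − 1) · k + 1. With r = 24 and k = 126: n = 23 · 126 + 1 = 2898 + 1 = 2899. For n = 2898 = 23 · 126, we can put exactly 23 objects in every box, avoiding 24 in any single one — so 2899 is tight.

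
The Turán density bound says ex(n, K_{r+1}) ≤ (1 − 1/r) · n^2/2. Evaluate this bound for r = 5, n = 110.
Turán density bound = (4/5) · 110^2/2 = 4840

Turán's theorem: ex(n, K_{r+1}) is achieved by the complete r-partite Turán graph T(n, r) with parts as balanced as possible, and is at most (1 − 1/r) · n^2/2. For r = 5, n = 110: the density bound is (4/5) · 12100/2 = 4840. Since 5 ∣ 110, the Turán graph T(110, 5) has parts of equal size 22, and its edge count e(T(110, 5)) = 4840 attains the density bound exactly.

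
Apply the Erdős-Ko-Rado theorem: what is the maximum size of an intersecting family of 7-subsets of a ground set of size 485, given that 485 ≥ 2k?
max |F| = C(484, 6) = 17307281655664

Erdős-Ko-Rado (1961): when n ≥ 2k, max |F| = C(n−1, k−1). The bound is attained by the star {A : i ∈ A} for any fixed i ∈ [n]. Here C(485−1, 7−1) = C(484, 6) = 17307281655664.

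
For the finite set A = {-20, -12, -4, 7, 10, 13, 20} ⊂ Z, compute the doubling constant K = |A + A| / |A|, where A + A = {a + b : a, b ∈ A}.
K = |A + A| / |A| = 26/7

Enumerate A + A = {a + b : a, b ∈ A}. With |A| = 7, there are |A|^2 = 49 ordered sum pairs; collecting distinct values, A + A = {-40, -32, -24, -16, -13, -10, -8, -7, -5, -2, 0, 1, 3, 6, 8, 9, 14, 16, 17, 20, 23, 26, 27, 30, 33, 40}, so |A + A| = 26. Thus K = 26/7. For comparison, the minimum possible |A + A| over all 7-element sets is 2·7 − 1 = 13 (so min K = 13/7), attained only by arithmetic progressions.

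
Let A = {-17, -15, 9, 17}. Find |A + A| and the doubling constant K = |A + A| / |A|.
K = |A + A| / |A| = 10/4 = 5/2

Enumerate A + A = {a + b : a, b ∈ A}. With |A| = 4, there are |A|^2 = 16 ordered sum pairs; collecting distinct values, A + A = {-34, -32, -30, -8, -6, 0, 2, 18, 26, 34}, so |A + A| = 10. Thus K = 10/4 = 5/2. For comparison, the minimum possible |A + A| over all 4-element sets is 2·4 − 1 = 7 (so min K = 7/4), attained only by arithmetic progressions.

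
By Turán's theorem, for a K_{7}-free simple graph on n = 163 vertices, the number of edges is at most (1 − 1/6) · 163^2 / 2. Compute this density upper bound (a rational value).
Turán density bound = (5/6) · 163^2/2 = 132845/12 ≈ 11070.4167

Turán's theorem: ex(n, K_{r+1}) is achieved by the complete r-partite Turán graph T(n, r) with parts as balanced as possible, and is at most (1 − 1/r) · n^2/2. For r = 6, n = 163: the density bound is (5/6) · 26569/2 = 132845/12 ≈ 11070.4167. The integer-valued extremum is e(T(163, 6)) = 11070, which is strictly less than the density bound 132845/12 since 6 ∤ 163 (the parts of T(163, 6) cannot all be equal).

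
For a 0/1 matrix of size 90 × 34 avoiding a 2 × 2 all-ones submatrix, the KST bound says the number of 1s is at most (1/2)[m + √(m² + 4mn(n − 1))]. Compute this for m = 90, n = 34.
z(90, 34; 2, 2) ≤ (1/2)[90 + √(90² + 4·90·34·33)] = (1/2)[90 + √412020] = 365.9439

Kővári–Sós–Turán: let r_1, ..., r_90 be the row sums and z = Σ r_i the total number of 1s. Each pair of columns can share at most one row with both entries 1 (else a 2×2 all-ones block appears), so Σ_i C(r_i, 2) ≤ C(34, 2) = 561. By convexity Σ_i C(r_i, 2) ≥ 90·C(z/90, 2) = z(z − 90)/(2·90), giving z² − 90z − 90·34·33 ≤ 0 and hence z ≤ (1/2)[90 + √(8100 + 4·100980)] = (1/2)[90 + √412020] ≈ (1/2)(90 + 641.8878) = 365.9439.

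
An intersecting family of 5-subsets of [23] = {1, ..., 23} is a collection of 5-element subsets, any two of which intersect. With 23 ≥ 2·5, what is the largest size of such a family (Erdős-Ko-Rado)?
max |F| = C(22, 4) = 7315

The Erdős-Ko-Rado theorem states: for n ≥ 2k, an intersecting family of k-subsets of an n-element set has size at most C(n − 1, k − 1), with equality for 'star' families {A ⊆ [n] : |A| = k, i ∈ A} (fix an element i). For n = 23, k = 5: C(22, 4) = 7315.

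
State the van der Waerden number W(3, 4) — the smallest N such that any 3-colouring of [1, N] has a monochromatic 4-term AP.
W(3, 4) = 293

This is a classical value, W(3, 4) = 293, established by combining an explicit 3-colouring of {1, ..., 292} with no monochromatic 4-AP (giving the lower bound W(3, 4) > 292) and a finite case analysis / exhaustive computer search showing every 3-colouring of {1, ..., 293} has such an AP.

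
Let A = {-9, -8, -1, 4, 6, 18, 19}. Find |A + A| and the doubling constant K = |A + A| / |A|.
K = |A + A| / |A| = 25/7

Enumerate A + A = {a + b : a, b ∈ A}. With |A| = 7, there are |A|^2 = 49 ordered sum pairs; collecting distinct values, A + A = {-18, -17, -16, -10, -9, -5, -4, -3, -2, 3, 5, 8, 9, 10, 11, 12, 17, 18, 22, 23, 24, 25, 36, 37, 38}, so |A + A| = 25. Thus K = 25/7. For comparison, the minimum possible |A + A| over all 7-element sets is 2·7 − 1 = 13 (so min K = 13/7), attained only by arithmetic progressions.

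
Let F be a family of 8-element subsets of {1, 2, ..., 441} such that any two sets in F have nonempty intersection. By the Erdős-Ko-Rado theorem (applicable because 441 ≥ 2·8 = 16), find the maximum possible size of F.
max |F| = C(440, 7) = 603820263705560

Erdős-Ko-Rado (1961): when n ≥ 2k, max |F| = C(n−1, k−1). The bound is attained by the star {A : i ∈ A} for any fixed i ∈ [n]. Here C(441−1, 8−1) = C(440, 7) = 603820263705560.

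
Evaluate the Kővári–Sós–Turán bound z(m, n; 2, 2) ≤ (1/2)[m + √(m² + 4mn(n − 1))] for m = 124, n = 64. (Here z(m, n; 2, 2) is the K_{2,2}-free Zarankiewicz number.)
z(124, 64; 2, 2) ≤ (1/2)[124 + √(124² + 4·124·64·63)] = (1/2)[124 + √2015248] = 771.7972

Kővári–Sós–Turán: let r_1, ..., r_124 be the row sums and z = Σ r_i the total number of 1s. Each pair of columns can share at most one row with both entries 1 (else a 2×2 all-ones block appears), so Σ_i C(r_i, 2) ≤ C(64, 2) = 2016. By convexity Σ_i C(r_i, 2) ≥ 124·C(z/124, 2) = z(z − 124)/(2·124), giving z² − 124z − 124·64·63 ≤ 0 and hence z ≤ (1/2)[124 + √(15376 + 4·499968)] = (1/2)[124 + √2015248] ≈ (1/2)(124 + 1419.5943) = 771.7972.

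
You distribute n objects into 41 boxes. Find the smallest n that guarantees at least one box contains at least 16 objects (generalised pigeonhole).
n = (16 − 1)·41 + 1 = 616

By the generalised pigeonhole principle, to guarantee some box contains ≥ r objects we need more than (r − 1) · k objects total. Threshold: n = (r − 1) · k + 1. With r = 16 and k = 41: n = 15 · 41 + 1 = 615 + 1 = 616. For n = 615 = 15 · 41, we can put exactly 15 objects in every box, avoiding 16 in any single one — so 616 is tight.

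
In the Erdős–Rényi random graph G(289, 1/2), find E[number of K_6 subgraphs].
E[# K_6] = C(289, 6) · (1/2)^C(6, 2) = 768013694448 / 2^15 = 48000855903/2048 ≈ 23437917.921387

For each 6-subset S of vertices (there are C(289, 6) = 768013694448 such S), let X_S = 1 if S induces a K_6 (all C(6, 2) = 15 edges present). Then P(X_S = 1) = (1/2)^15 = 1/32768. By linearity of expectation, E[# K_6] = C(289, 6) · (1/2)^15 = 768013694448 / 32768 = 48000855903/2048 ≈ 23437917.921387.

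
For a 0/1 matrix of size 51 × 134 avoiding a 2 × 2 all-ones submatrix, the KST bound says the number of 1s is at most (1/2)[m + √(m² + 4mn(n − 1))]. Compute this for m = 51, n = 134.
z(51, 134; 2, 2) ≤ (1/2)[51 + √(51² + 4·51·134·133)] = (1/2)[51 + √3638289] = 979.215

Kővári–Sós–Turán: let r_1, ..., r_51 be the row sums and z = Σ r_i the total number of 1s. Each pair of columns can share at most one row with both entries 1 (else a 2×2 all-ones block appears), so Σ_i C(r_i, 2) ≤ C(134, 2) = 8911. By convexity Σ_i C(r_i, 2) ≥ 51·C(z/51, 2) = z(z − 51)/(2·51), giving z² − 51z − 51·134·133 ≤ 0 and hence z ≤ (1/2)[51 + √(2601 + 4·908922)] = (1/2)[51 + √3638289] ≈ (1/2)(51 + 1907.4299) = 979.215.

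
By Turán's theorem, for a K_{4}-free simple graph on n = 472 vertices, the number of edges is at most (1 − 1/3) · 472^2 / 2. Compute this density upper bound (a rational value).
Turán density bound = (2/3) · 472^2/2 = 222784/3 ≈ 74261.3333

Turán's theorem: ex(n, K_{r+1}) is achieved by the complete r-partite Turán graph T(n, r) with parts as balanced as possible, and is at most (1 − 1/r) · n^2/2. For r = 3, n = 472: the density bound is (2/3) · 222784/2 = 222784/3 ≈ 74261.3333. The integer-valued extremum is e(T(472, 3)) = 74261, which is strictly less than the density bound 222784/3 since 3 ∤ 472 (the parts of T(472, 3) cannot all be equal).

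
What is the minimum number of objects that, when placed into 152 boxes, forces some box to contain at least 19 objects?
n = (19 − 1)·152 + 1 = 2737

By the generalised pigeonhole principle, to guarantee some box contains ≥ r objects we need more than (r − 1) · k objects total. Threshold: n = (r − 1) · k + 1. With r = 19 and k = 152: n = 18 · 152 + 1 = 2736 + 1 = 2737. For n = 2736 = 18 · 152, we can put exactly 18 objects in every box, avoiding 19 in any single one — so 2737 is tight.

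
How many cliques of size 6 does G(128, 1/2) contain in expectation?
E[# K_6] = C(128, 6) · (1/2)^C(6, 2) = 5423611200 / 2^15 = 84743925/512 ≈ 165515.478516

For each 6-subset S of vertices (there are C(128, 6) = 5423611200 such S), let X_S = 1 if S induces a K_6 (all C(6, 2) = 15 edges present). Then P(X_S = 1) = (1/2)^15 = 1/32768. By linearity of expectation, E[# K_6] = C(128, 6) · (1/2)^15 = 5423611200 / 32768 = 84743925/512 ≈ 165515.478516.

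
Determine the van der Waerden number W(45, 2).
W(45, 2) = 45 + 1 = 46

A 2-term AP is any pair of integers, so a monochromatic 2-AP exists iff some colour is used at least twice. With 45 colours, the colouring i ↦ i on {1, ..., 45} uses each colour once, avoiding any monochromatic pair, so W(45, 2) > 45. For {1, ..., 46}, pigeonhole forces two integers of the same colour, which form a monochromatic 2-AP. Hence W(45, 2) = 46.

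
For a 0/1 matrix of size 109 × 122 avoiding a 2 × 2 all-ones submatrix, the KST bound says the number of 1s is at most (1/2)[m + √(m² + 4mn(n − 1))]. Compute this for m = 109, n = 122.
z(109, 122; 2, 2) ≤ (1/2)[109 + √(109² + 4·109·122·121)] = (1/2)[109 + √6448113] = 1324.1567

Kővári–Sós–Turán: let r_1, ..., r_109 be the row sums and z = Σ r_i the total number of 1s. Each pair of columns can share at most one row with both entries 1 (else a 2×2 all-ones block appears), so Σ_i C(r_i, 2) ≤ C(122, 2) = 7381. By convexity Σ_i C(r_i, 2) ≥ 109·C(z/109, 2) = z(z − 109)/(2·109), giving z² − 109z − 109·122·121 ≤ 0 and hence z ≤ (1/2)[109 + √(11881 + 4·1609058)] = (1/2)[109 + √6448113] ≈ (1/2)(109 + 2539.3135) = 1324.1567.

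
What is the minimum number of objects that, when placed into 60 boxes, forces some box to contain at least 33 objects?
n = (33 − 1)·60 + 1 = 1921

By the generalised pigeonhole principle, to guarantee some box contains ≥ r objects we need more than (r − 1) · k objects total. Threshold: n = (r − 1) · k + 1. With r = 33 and k = 60: n = 32 · 60 + 1 = 1920 + 1 = 1921. For n = 1920 = 32 · 60, we can put exactly 32 objects in every box, avoiding 33 in any single one — so 1921 is tight.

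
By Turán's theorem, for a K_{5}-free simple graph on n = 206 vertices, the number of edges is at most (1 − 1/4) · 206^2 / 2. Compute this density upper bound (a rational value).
Turán density bound = (3/4) · 206^2/2 = 31827/2 ≈ 15913.5

Turán's theorem: ex(n, K_{r+1}) is achieved by the complete r-partite Turán graph T(n, r) with parts as balanced as possible, and is at most (1 − 1/r) · n^2/2. For r = 4, n = 206: the density bound is (3/4) · 42436/2 = 31827/2 ≈ 15913.5. The integer-valued extremum is e(T(206, 4)) = 15913, which is strictly less than the density bound 31827/2 since 4 ∤ 206 (the parts of T(206, 4) cannot all be equal).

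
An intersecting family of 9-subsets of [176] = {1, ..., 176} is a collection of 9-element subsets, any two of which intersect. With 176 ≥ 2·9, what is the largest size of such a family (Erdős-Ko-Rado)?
max |F| = C(175, 8) = 18547370252775

The Erdős-Ko-Rado theorem states: for n ≥ 2k, an intersecting family of k-subsets of an n-element set has size at most C(n − 1, k − 1), with equality for 'star' families {A ⊆ [n] : |A| = k, i ∈ A} (fix an element i). For n = 176, k = 9: C(175, 8) = 18547370252775.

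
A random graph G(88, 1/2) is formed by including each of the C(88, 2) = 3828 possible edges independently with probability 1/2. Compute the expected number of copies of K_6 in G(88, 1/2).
E[# K_6] = C(88, 6) · (1/2)^C(6, 2) = 541931236 / 2^15 = 135482809/8192 ≈ 16538.428833

For each 6-subset S of vertices (there are C(88, 6) = 541931236 such S), let X_S = 1 if S induces a K_6 (all C(6, 2) = 15 edges present). Then P(X_S = 1) = (1/2)^15 = 1/32768. By linearity of expectation, E[# K_6] = C(88, 6) · (1/2)^15 = 541931236 / 32768 = 135482809/8192 ≈ 16538.428833.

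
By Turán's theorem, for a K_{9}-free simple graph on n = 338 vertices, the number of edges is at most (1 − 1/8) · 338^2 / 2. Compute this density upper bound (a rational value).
Turán density bound = (7/8) · 338^2/2 = 199927/4 ≈ 49981.75

Turán's theorem: ex(n, K_{r+1}) is achieved by the complete r-partite Turán graph T(n, r) with parts as balanced as possible, and is at most (1 − 1/r) · n^2/2. For r = 8, n = 338: the density bound is (7/8) · 114244/2 = 199927/4 ≈ 49981.75. The integer-valued extremum is e(T(338, 8)) = 49981, which is strictly less than the density bound 199927/4 since 8 ∤ 338 (the parts of T(338, 8) cannot all be equal).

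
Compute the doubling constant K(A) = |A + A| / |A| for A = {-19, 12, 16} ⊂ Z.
K = |A + A| / |A| = 6/3 = 2

Enumerate A + A = {a + b : a, b ∈ A}. With |A| = 3, there are |A|^2 = 9 ordered sum pairs; collecting distinct values, A + A = {-38, -7, -3, 24, 28, 32}, so |A + A| = 6. Thus K = 6/3 = 2. For comparison, the minimum possible |A + A| over all 3-element sets is 2·3 − 1 = 5 (so min K = 5/3), attained only by arithmetic progressions.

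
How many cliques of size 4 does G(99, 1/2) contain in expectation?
E[# K_4] = C(99, 4) · (1/2)^C(4, 2) = 3764376 / 2^6 = 470547/8 = 58818.375

For each 4-subset S of vertices (there are C(99, 4) = 3764376 such S), let X_S = 1 if S induces a K_4 (all C(4, 2) = 6 edges present). Then P(X_S = 1) = (1/2)^6 = 1/64. By linearity of expectation, E[# K_4] = C(99, 4) · (1/2)^6 = 3764376 / 64 = 470547/8 = 58818.375.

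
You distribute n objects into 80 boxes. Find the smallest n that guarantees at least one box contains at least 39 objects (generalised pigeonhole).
n = (39 − 1)·80 + 1 = 3041

By the generalised pigeonhole principle, to guarantee some box contains ≥ r objects we need more than (r − 1) · k objects total. Threshold: n = (r − 1) · k + 1. With r = 39 and k = 80: n = 38 · 80 + 1 = 3040 + 1 = 3041. For n = 3040 = 38 · 80, we can put exactly 38 objects in every box, avoiding 39 in any single one — so 3041 is tight.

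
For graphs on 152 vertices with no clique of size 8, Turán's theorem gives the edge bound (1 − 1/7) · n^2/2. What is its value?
Turán density bound = (6/7) · 152^2/2 = 69312/7 ≈ 9901.7143

Turán's theorem: ex(n, K_{r+1}) is achieved by the complete r-partite Turán graph T(n, r) with parts as balanced as possible, and is at most (1 − 1/r) · n^2/2. For r = 7, n = 152: the density bound is (6/7) · 23104/2 = 69312/7 ≈ 9901.7143. The integer-valued extremum is e(T(152, 7)) = 9901, which is strictly less than the density bound 69312/7 since 7 ∤ 152 (the parts of T(152, 7) cannot all be equal).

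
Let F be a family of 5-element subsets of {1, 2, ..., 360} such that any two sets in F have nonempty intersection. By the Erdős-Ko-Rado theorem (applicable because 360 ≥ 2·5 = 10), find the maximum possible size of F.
max |F| = C(359, 4) = 680588251

The Erdős-Ko-Rado theorem states: for n ≥ 2k, an intersecting family of k-subsets of an n-element set has size at most C(n − 1, k − 1), with equality for 'star' families {A ⊆ [n] : |A| = k, i ∈ A} (fix an element i). For n = 360, k = 5: C(359, 4) = 680588251.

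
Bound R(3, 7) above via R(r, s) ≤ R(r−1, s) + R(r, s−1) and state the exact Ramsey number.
R(3, 7) ≤ R(2, 7) + R(3, 6) = 7 + 18 = 25; exact value R(3, 7) = 23.

The Erdős–Szekeres recurrence R(r, s) ≤ R(r−1, s) + R(r, s−1) applied to (r, s) = (3, 7) gives
  R(3, 7) ≤ R(2, 7) + R(3, 6) = 7 + 18 = 25.
(Recall R(2, k) = k and R is symmetric.) The recurrence is not tight here (it gives 25, but the exact value is R(3, 7) = 23); the tight upper bound requires a sharper argument than the simple recurrence, combined with a lower-bound construction on K_{22}.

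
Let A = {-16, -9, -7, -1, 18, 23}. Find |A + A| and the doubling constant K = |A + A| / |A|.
K = |A + A| / |A| = 21/6 = 7/2

Enumerate A + A = {a + b : a, b ∈ A}. With |A| = 6, there are |A|^2 = 36 ordered sum pairs; collecting distinct values, A + A = {-32, -25, -23, -18, -17, -16, -14, -10, -8, -2, 2, 7, 9, 11, 14, 16, 17, 22, 36, 41, 46}, so |A + A| = 21. Thus K = 21/6 = 7/2. For comparison, the minimum possible |A + A| over all 6-element sets is 2·6 − 1 = 11 (so min K = 11/6), attained only by arithmetic progressions.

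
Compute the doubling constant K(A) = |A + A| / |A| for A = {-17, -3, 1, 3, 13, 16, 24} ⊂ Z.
K = |A + A| / |A| = 28/7 = 4

Enumerate A + A = {a + b : a, b ∈ A}. With |A| = 7, there are |A|^2 = 49 ordered sum pairs; collecting distinct values, A + A = {-34, -20, -16, -14, -6, -4, -2, -1, 0, 2, 4, 6, 7, 10, 13, 14, 16, 17, 19, 21, 25, 26, 27, 29, 32, 37, 40, 48}, so |A + A| = 28. Thus K = 28/7 = 4. For comparison, the minimum possible |A + A| over all 7-element sets is 2·7 − 1 = 13 (so min K = 13/7), attained only by arithmetic progressions.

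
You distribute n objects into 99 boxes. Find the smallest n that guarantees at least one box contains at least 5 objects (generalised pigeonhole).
n = (5 − 1)·99 + 1 = 397

By the generalised pigeonhole principle, to guarantee some box contains ≥ r objects we need more than (r − 1) · k objects total. Threshold: n = (r − 1) · k + 1. With r = 5 and k = 99: n = 4 · 99 + 1 = 396 + 1 = 397. For n = 396 = 4 · 99, we can put exactly 4 objects in every box, avoiding 5 in any single one — so 397 is tight.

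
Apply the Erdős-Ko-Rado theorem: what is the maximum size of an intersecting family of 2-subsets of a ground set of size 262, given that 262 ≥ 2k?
max |F| = C(261, 1) = 261

Erdős-Ko-Rado (1961): when n ≥ 2k, max |F| = C(n−1, k−1). The bound is attained by the star {A : i ∈ A} for any fixed i ∈ [n]. Here C(262−1, 2−1) = C(261, 1) = 261.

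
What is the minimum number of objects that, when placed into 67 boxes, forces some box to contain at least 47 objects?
n = (47 − 1)·67 + 1 = 3083

By the generalised pigeonhole principle, to guarantee some box contains ≥ r objects we need more than (r − 1) · k objects total. Threshold: n = (r − 1) · k + 1. With r = 47 and k = 67: n = 46 · 67 + 1 = 3082 + 1 = 3083. For n = 3082 = 46 · 67, we can put exactly 46 objects in every box, avoiding 47 in any single one — so 3083 is tight.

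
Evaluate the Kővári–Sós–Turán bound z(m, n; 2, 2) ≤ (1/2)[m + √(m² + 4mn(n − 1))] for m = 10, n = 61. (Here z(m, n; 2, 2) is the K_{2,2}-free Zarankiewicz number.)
z(10, 61; 2, 2) ≤ (1/2)[10 + √(10² + 4·10·61·60)] = (1/2)[10 + √146500] = 196.3766

Kővári–Sós–Turán: let r_1, ..., r_10 be the row sums and z = Σ r_i the total number of 1s. Each pair of columns can share at most one row with both entries 1 (else a 2×2 all-ones block appears), so Σ_i C(r_i, 2) ≤ C(61, 2) = 1830. By convexity Σ_i C(r_i, 2) ≥ 10·C(z/10, 2) = z(z − 10)/(2·10), giving z² − 10z − 10·61·60 ≤ 0 and hence z ≤ (1/2)[10 + √(100 + 4·36600)] = (1/2)[10 + √146500] ≈ (1/2)(10 + 382.7532) = 196.3766.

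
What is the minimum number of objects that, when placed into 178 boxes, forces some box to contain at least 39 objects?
n = (39 − 1)·178 + 1 = 6765

By the generalised pigeonhole principle, to guarantee some box contains ≥ r objects we need more than (r − 1) · k objects total. Threshold: n = (r − 1) · k + 1. With r = 39 and k = 178: n = 38 · 178 + 1 = 6764 + 1 = 6765. For n = 6764 = 38 · 178, we can put exactly 38 objects in every box, avoiding 39 in any single one — so 6765 is tight.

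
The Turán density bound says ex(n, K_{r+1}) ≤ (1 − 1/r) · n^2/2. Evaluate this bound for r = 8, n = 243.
Turán density bound = (7/8) · 243^2/2 = 413343/16 ≈ 25833.9375

Turán's theorem: ex(n, K_{r+1}) is achieved by the complete r-partite Turán graph T(n, r) with parts as balanced as possible, and is at most (1 − 1/r) · n^2/2. For r = 8, n = 243: the density bound is (7/8) · 59049/2 = 413343/16 ≈ 25833.9375. The integer-valued extremum is e(T(243, 8)) = 25833, which is strictly less than the density bound 413343/16 since 8 ∤ 243 (the parts of T(243, 8) cannot all be equal).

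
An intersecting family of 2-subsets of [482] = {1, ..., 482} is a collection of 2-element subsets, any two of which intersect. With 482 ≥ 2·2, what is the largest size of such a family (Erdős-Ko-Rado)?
max |F| = C(481, 1) = 481

Erdős-Ko-Rado (1961): when n ≥ 2k, max |F| = C(n−1, k−1). The bound is attained by the star {A : i ∈ A} for any fixed i ∈ [n]. Here C(482−1, 2−1) = C(481, 1) = 481.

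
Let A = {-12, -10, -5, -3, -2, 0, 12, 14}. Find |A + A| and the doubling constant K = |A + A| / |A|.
K = |A + A| / |A| = 28/8 = 7/2

Enumerate A + A = {a + b : a, b ∈ A}. With |A| = 8, there are |A|^2 = 64 ordered sum pairs; collecting distinct values, A + A = {-24, -22, -20, -17, -15, -14, -13, -12, -10, -8, -7, -6, -5, -4, -3, -2, 0, 2, 4, 7, 9, 10, 11, 12, 14, 24, 26, 28}, so |A + A| = 28. Thus K = 28/8 = 7/2. For comparison, the minimum possible |A + A| over all 8-element sets is 2·8 − 1 = 15 (so min K = 15/8), attained only by arithmetic progressions.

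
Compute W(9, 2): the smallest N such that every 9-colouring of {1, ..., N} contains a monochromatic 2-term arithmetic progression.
W(9, 2) = 9 + 1 = 10

A 2-term AP is any pair of integers, so a monochromatic 2-AP exists iff some colour is used at least twice. With 9 colours, the colouring i ↦ i on {1, ..., 9} uses each colour once, avoiding any monochromatic pair, so W(9, 2) > 9. For {1, ..., 10}, pigeonhole forces two integers of the same colour, which form a monochromatic 2-AP. Hence W(9, 2) = 10.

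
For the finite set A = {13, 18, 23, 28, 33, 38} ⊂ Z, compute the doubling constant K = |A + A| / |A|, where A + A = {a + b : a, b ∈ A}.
K = |A + A| / |A| = 11/6

Enumerate A + A = {a + b : a, b ∈ A}. With |A| = 6, there are |A|^2 = 36 ordered sum pairs; collecting distinct values, A + A = {26, 31, 36, 41, 46, 51, 56, 61, 66, 71, 76}, so |A + A| = 11. Thus K = 11/6. Here |A + A| = 2|A| − 1 = 11, the minimum possible — so K = 11/6 is minimal, which holds iff A is an arithmetic progression.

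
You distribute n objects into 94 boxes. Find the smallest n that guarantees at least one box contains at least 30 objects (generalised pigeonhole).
n = (30 − 1)·94 + 1 = 2727

By the generalised pigeonhole principle, to guarantee some box contains ≥ r objects we need more than (r − 1) · k objects total. Threshold: n = (r − 1) · k + 1. With r = 30 and k = 94: n = 29 · 94 + 1 = 2726 + 1 = 2727. For n = 2726 = 29 · 94, we can put exactly 29 objects in every box, avoiding 30 in any single one — so 2727 is tight.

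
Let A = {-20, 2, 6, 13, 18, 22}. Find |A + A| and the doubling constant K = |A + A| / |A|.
K = |A + A| / |A| = 20/6 = 10/3

Enumerate A + A = {a + b : a, b ∈ A}. With |A| = 6, there are |A|^2 = 36 ordered sum pairs; collecting distinct values, A + A = {-40, -18, -14, -7, -2, 2, 4, 8, 12, 15, 19, 20, 24, 26, 28, 31, 35, 36, 40, 44}, so |A + A| = 20. Thus K = 20/6 = 10/3. For comparison, the minimum possible |A + A| over all 6-element sets is 2·6 − 1 = 11 (so min K = 11/6), attained only by arithmetic progressions.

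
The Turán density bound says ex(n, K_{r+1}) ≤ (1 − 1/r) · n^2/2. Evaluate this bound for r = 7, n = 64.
Turán density bound = (6/7) · 64^2/2 = 12288/7 ≈ 1755.4286

Turán's theorem: ex(n, K_{r+1}) is achieved by the complete r-partite Turán graph T(n, r) with parts as balanced as possible, and is at most (1 − 1/r) · n^2/2. For r = 7, n = 64: the density bound is (6/7) · 4096/2 = 12288/7 ≈ 1755.4286. The integer-valued extremum is e(T(64, 7)) = 1755, which is strictly less than the density bound 12288/7 since 7 ∤ 64 (the parts of T(64, 7) cannot all be equal).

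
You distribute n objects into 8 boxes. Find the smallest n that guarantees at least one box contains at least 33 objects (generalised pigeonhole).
n = (33 − 1)·8 + 1 = 257

By the generalised pigeonhole principle, to guarantee some box contains ≥ r objects we need more than (r − 1) · k objects total. Threshold: n = (r − 1) · k + 1. With r = 33 and k = 8: n = 32 · 8 + 1 = 256 + 1 = 257. For n = 256 = 32 · 8, we can put exactly 32 objects in every box, avoiding 33 in any single one — so 257 is tight.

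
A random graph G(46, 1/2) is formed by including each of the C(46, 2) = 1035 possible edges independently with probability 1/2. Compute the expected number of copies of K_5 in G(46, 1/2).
E[# K_5] = C(46, 5) · (1/2)^C(5, 2) = 1370754 / 2^10 = 685377/512 ≈ 1338.626953

For each 5-subset S of vertices (there are C(46, 5) = 1370754 such S), let X_S = 1 if S induces a K_5 (all C(5, 2) = 10 edges present). Then P(X_S = 1) = (1/2)^10 = 1/1024. By linearity of expectation, E[# K_5] = C(46, 5) · (1/2)^10 = 1370754 / 1024 = 685377/512 ≈ 1338.626953.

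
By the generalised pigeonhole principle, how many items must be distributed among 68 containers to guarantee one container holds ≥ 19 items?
n = (19 − 1)·68 + 1 = 1225

By the generalised pigeonhole principle, to guarantee some box contains ≥ r objects we need more than (r − 1) · k objects total. Threshold: n = (r − 1) · k + 1. With r = 19 and k = 68: n = 18 · 68 + 1 = 1224 + 1 = 1225. For n = 1224 = 18 · 68, we can put exactly 18 objects in every box, avoiding 19 in any single one — so 1225 is tight.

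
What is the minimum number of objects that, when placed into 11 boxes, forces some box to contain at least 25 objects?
n = (25 − 1)·11 + 1 = 265

By the generalised pigeonhole principle, to guarantee some box contains ≥ r objects we need more than (r − 1) · k objects total. Threshold: n = (r − 1) · k + 1. With r = 25 and k = 11: n = 24 · 11 + 1 = 264 + 1 = 265. For n = 264 = 24 · 11, we can put exactly 24 objects in every box, avoiding 25 in any single one — so 265 is tight.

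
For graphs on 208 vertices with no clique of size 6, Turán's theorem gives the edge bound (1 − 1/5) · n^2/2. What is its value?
Turán density bound = (4/5) · 208^2/2 = 86528/5 ≈ 17305.6

Turán's theorem: ex(n, K_{r+1}) is achieved by the complete r-partite Turán graph T(n, r) with parts as balanced as possible, and is at most (1 − 1/r) · n^2/2. For r = 5, n = 208: the density bound is (4/5) · 43264/2 = 86528/5 ≈ 17305.6. The integer-valued extremum is e(T(208, 5)) = 17305, which is strictly less than the density bound 86528/5 since 5 ∤ 208 (the parts of T(208, 5) cannot all be equal).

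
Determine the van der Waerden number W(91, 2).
W(91, 2) = 91 + 1 = 92

A 2-term AP is any pair of integers, so a monochromatic 2-AP exists iff some colour is used at least twice. With 91 colours, the colouring i ↦ i on {1, ..., 91} uses each colour once, avoiding any monochromatic pair, so W(91, 2) > 91. For {1, ..., 92}, pigeonhole forces two integers of the same colour, which form a monochromatic 2-AP. Hence W(91, 2) = 92.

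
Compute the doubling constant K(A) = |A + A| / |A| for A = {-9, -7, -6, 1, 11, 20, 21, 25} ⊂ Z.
K = |A + A| / |A| = 32/8 = 4

Enumerate A + A = {a + b : a, b ∈ A}. With |A| = 8, there are |A|^2 = 64 ordered sum pairs; collecting distinct values, A + A = {-18, -16, -15, -14, -13, -12, -8, -6, -5, 2, 4, 5, 11, 12, 13, 14, 15, 16, 18, 19, 21, 22, 26, 31, 32, 36, 40, 41, 42, 45, 46, 50}, so |A + A| = 32. Thus K = 32/8 = 4. For comparison, the minimum possible |A + A| over all 8-element sets is 2·8 − 1 = 15 (so min K = 15/8), attained only by arithmetic progressions.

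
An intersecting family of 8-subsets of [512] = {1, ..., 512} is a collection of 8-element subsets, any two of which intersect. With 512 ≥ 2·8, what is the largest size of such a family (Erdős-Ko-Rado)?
max |F| = C(511, 7) = 1732175488355455

Erdős-Ko-Rado (1961): when n ≥ 2k, max |F| = C(n−1, k−1). The bound is attained by the star {A : i ∈ A} for any fixed i ∈ [n]. Here C(512−1, 8−1) = C(511, 7) = 1732175488355455.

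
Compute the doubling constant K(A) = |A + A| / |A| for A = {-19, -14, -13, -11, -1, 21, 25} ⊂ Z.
K = |A + A| / |A| = 28/7 = 4

Enumerate A + A = {a + b : a, b ∈ A}. With |A| = 7, there are |A|^2 = 49 ordered sum pairs; collecting distinct values, A + A = {-38, -33, -32, -30, -28, -27, -26, -25, -24, -22, -20, -15, -14, -12, -2, 2, 6, 7, 8, 10, 11, 12, 14, 20, 24, 42, 46, 50}, so |A + A| = 28. Thus K = 28/7 = 4. For comparison, the minimum possible |A + A| over all 7-element sets is 2·7 − 1 = 13 (so min K = 13/7), attained only by arithmetic progressions.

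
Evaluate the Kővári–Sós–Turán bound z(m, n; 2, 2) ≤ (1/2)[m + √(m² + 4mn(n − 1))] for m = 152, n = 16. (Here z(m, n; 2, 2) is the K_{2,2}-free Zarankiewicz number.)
z(152, 16; 2, 2) ≤ (1/2)[152 + √(152² + 4·152·16·15)] = (1/2)[152 + √169024] = 281.5626

Kővári–Sós–Turán: let r_1, ..., r_152 be the row sums and z = Σ r_i the total number of 1s. Each pair of columns can share at most one row with both entries 1 (else a 2×2 all-ones block appears), so Σ_i C(r_i, 2) ≤ C(16, 2) = 120. By convexity Σ_i C(r_i, 2) ≥ 152·C(z/152, 2) = z(z − 152)/(2·152), giving z² − 152z − 152·16·15 ≤ 0 and hence z ≤ (1/2)[152 + √(23104 + 4·36480)] = (1/2)[152 + √169024] ≈ (1/2)(152 + 411.1253) = 281.5626.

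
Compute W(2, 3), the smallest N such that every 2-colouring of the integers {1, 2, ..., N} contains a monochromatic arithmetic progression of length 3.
W(2, 3) = 9

Lower bound: the 2-colouring RRBBRRBB of {1, ..., 8} (R at positions {1, 2, 5, 6}, B at {3, 4, 7, 8}) contains no monochromatic 3-term AP, so W(2, 3) > 8. Upper bound: a case analysis on any 2-colouring of {1, ..., 9} forces such an AP. Hence W(2, 3) = 9.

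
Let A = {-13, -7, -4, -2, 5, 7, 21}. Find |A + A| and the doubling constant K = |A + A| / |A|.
K = |A + A| / |A| = 24/7

Enumerate A + A = {a + b : a, b ∈ A}. With |A| = 7, there are |A|^2 = 49 ordered sum pairs; collecting distinct values, A + A = {-26, -20, -17, -15, -14, -11, -9, -8, -6, -4, -2, 0, 1, 3, 5, 8, 10, 12, 14, 17, 19, 26, 28, 42}, so |A + A| = 24. Thus K = 24/7. For comparison, the minimum possible |A + A| over all 7-element sets is 2·7 − 1 = 13 (so min K = 13/7), attained only by arithmetic progressions.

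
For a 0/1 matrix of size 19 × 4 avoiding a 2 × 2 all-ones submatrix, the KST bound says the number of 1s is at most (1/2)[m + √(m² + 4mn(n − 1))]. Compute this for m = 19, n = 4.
z(19, 4; 2, 2) ≤ (1/2)[19 + √(19² + 4·19·4·3)] = (1/2)[19 + √1273] = 27.3396

Kővári–Sós–Turán: let r_1, ..., r_19 be the row sums and z = Σ r_i the total number of 1s. Each pair of columns can share at most one row with both entries 1 (else a 2×2 all-ones block appears), so Σ_i C(r_i, 2) ≤ C(4, 2) = 6. By convexity Σ_i C(r_i, 2) ≥ 19·C(z/19, 2) = z(z − 19)/(2·19), giving z² − 19z − 19·4·3 ≤ 0 and hence z ≤ (1/2)[19 + √(361 + 4·228)] = (1/2)[19 + √1273] ≈ (1/2)(19 + 35.6791) = 27.3396.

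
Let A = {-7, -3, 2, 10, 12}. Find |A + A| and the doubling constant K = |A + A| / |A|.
K = |A + A| / |A| = 15/5 = 3

Enumerate A + A = {a + b : a, b ∈ A}. With |A| = 5, there are |A|^2 = 25 ordered sum pairs; collecting distinct values, A + A = {-14, -10, -6, -5, -1, 3, 4, 5, 7, 9, 12, 14, 20, 22, 24}, so |A + A| = 15. Thus K = 15/5 = 3. For comparison, the minimum possible |A + A| over all 5-element sets is 2·5 − 1 = 9 (so min K = 9/5), attained only by arithmetic progressions.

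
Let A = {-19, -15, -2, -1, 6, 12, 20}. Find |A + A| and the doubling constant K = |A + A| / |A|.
K = |A + A| / |A| = 25/7

Enumerate A + A = {a + b : a, b ∈ A}. With |A| = 7, there are |A|^2 = 49 ordered sum pairs; collecting distinct values, A + A = {-38, -34, -30, -21, -20, -17, -16, -13, -9, -7, -4, -3, -2, 1, 4, 5, 10, 11, 12, 18, 19, 24, 26, 32, 40}, so |A + A| = 25. Thus K = 25/7. For comparison, the minimum possible |A + A| over all 7-element sets is 2·7 − 1 = 13 (so min K = 13/7), attained only by arithmetic progressions.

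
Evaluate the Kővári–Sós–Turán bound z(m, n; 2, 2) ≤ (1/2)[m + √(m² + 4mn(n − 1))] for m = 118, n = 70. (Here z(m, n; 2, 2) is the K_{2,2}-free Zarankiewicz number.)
z(118, 70; 2, 2) ≤ (1/2)[118 + √(118² + 4·118·70·69)] = (1/2)[118 + √2293684] = 816.2457

Kővári–Sós–Turán: let r_1, ..., r_118 be the row sums and z = Σ r_i the total number of 1s. Each pair of columns can share at most one row with both entries 1 (else a 2×2 all-ones block appears), so Σ_i C(r_i, 2) ≤ C(70, 2) = 2415. By convexity Σ_i C(r_i, 2) ≥ 118·C(z/118, 2) = z(z − 118)/(2·118), giving z² − 118z − 118·70·69 ≤ 0 and hence z ≤ (1/2)[118 + √(13924 + 4·569940)] = (1/2)[118 + √2293684] ≈ (1/2)(118 + 1514.4913) = 816.2457.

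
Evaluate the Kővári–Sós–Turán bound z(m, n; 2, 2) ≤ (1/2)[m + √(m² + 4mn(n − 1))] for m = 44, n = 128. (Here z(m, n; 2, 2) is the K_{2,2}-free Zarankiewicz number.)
z(44, 128; 2, 2) ≤ (1/2)[44 + √(44² + 4·44·128·127)] = (1/2)[44 + √2862992] = 868.0189

Kővári–Sós–Turán: let r_1, ..., r_44 be the row sums and z = Σ r_i the total number of 1s. Each pair of columns can share at most one row with both entries 1 (else a 2×2 all-ones block appears), so Σ_i C(r_i, 2) ≤ C(128, 2) = 8128. By convexity Σ_i C(r_i, 2) ≥ 44·C(z/44, 2) = z(z − 44)/(2·44), giving z² − 44z − 44·128·127 ≤ 0 and hence z ≤ (1/2)[44 + √(1936 + 4·715264)] = (1/2)[44 + √2862992] ≈ (1/2)(44 + 1692.0378) = 868.0189.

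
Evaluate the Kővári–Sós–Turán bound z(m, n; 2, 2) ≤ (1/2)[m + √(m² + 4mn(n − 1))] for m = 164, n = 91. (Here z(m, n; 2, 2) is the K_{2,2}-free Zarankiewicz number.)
z(164, 91; 2, 2) ≤ (1/2)[164 + √(164² + 4·164·91·90)] = (1/2)[164 + √5399536] = 1243.8451

Kővári–Sós–Turán: let r_1, ..., r_164 be the row sums and z = Σ r_i the total number of 1s. Each pair of columns can share at most one row with both entries 1 (else a 2×2 all-ones block appears), so Σ_i C(r_i, 2) ≤ C(91, 2) = 4095. By convexity Σ_i C(r_i, 2) ≥ 164·C(z/164, 2) = z(z − 164)/(2·164), giving z² − 164z − 164·91·90 ≤ 0 and hence z ≤ (1/2)[164 + √(26896 + 4·1343160)] = (1/2)[164 + √5399536] ≈ (1/2)(164 + 2323.6902) = 1243.8451.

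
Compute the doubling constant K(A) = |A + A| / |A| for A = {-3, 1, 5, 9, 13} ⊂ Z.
K = |A + A| / |A| = 9/5

Enumerate A + A = {a + b : a, b ∈ A}. With |A| = 5, there are |A|^2 = 25 ordered sum pairs; collecting distinct values, A + A = {-6, -2, 2, 6, 10, 14, 18, 22, 26}, so |A + A| = 9. Thus K = 9/5. Here |A + A| = 2|A| − 1 = 9, the minimum possible — so K = 9/5 is minimal, which holds iff A is an arithmetic progression.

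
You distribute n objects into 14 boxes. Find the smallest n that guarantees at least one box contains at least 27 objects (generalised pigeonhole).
n = (27 − 1)·14 + 1 = 365

By the generalised pigeonhole principle, to guarantee some box contains ≥ r objects we need more than (r − 1) · k objects total. Threshold: n = (r − 1) · k + 1. With r = 27 and k = 14: n = 26 · 14 + 1 = 364 + 1 = 365. For n = 364 = 26 · 14, we can put exactly 26 objects in every box, avoiding 27 in any single one — so 365 is tight.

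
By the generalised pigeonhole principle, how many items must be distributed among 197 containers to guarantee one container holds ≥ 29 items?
n = (29 − 1)·197 + 1 = 5517

By the generalised pigeonhole principle, to guarantee some box contains ≥ r objects we need more than (r − 1) · k objects total. Threshold: n = (r − 1) · k + 1. With r = 29 and k = 197: n = 28 · 197 + 1 = 5516 + 1 = 5517. For n = 5516 = 28 · 197, we can put exactly 28 objects in every box, avoiding 29 in any single one — so 5517 is tight.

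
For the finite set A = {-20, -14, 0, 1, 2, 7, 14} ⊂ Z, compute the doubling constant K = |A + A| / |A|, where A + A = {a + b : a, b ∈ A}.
K = |A + A| / |A| = 24/7

Enumerate A + A = {a + b : a, b ∈ A}. With |A| = 7, there are |A|^2 = 49 ordered sum pairs; collecting distinct values, A + A = {-40, -34, -28, -20, -19, -18, -14, -13, -12, -7, -6, 0, 1, 2, 3, 4, 7, 8, 9, 14, 15, 16, 21, 28}, so |A + A| = 24. Thus K = 24/7. For comparison, the minimum possible |A + A| over all 7-element sets is 2·7 − 1 = 13 (so min K = 13/7), attained only by arithmetic progressions.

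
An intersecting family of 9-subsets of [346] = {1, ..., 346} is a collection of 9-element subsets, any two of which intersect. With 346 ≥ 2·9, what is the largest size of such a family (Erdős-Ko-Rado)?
max |F| = C(345, 8) = 4586980932428895

Erdős-Ko-Rado (1961): when n ≥ 2k, max |F| = C(n−1, k−1). The bound is attained by the star {A : i ∈ A} for any fixed i ∈ [n]. Here C(346−1, 9−1) = C(345, 8) = 4586980932428895.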